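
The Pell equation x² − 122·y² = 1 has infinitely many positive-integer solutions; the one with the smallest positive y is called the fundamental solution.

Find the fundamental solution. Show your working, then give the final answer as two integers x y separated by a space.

√122 → a₀=11, period (22); ℓ=1 odd so k=1
k=0  a_k=11  p_k/q_k = 11/1
k=1  a_k=22  p_k/q_k = 243/22
fundamental: x₁=243, y₁=22  (since 59049 − 122·484 = 1)

243 22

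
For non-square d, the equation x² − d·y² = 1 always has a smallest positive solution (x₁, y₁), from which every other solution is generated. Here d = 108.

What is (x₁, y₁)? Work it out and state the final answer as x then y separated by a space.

1351 130

√108 → a₀=10, period (2,1,1,4,1,1,2,20); ℓ=8 even so k=7
step 0: (10, 1)  from 10·(1,0) + (0,1)
…
step 3: (52, 5)  from 1·(31,3) + (21,2)
step 4: (239, 23)  from 4·(52,5) + (31,3)
…
step 6: (530, 51)  from 1·(291,28) + (239,23)
step 7: (1351, 130)  from 2·(530,51) + (291,28)
fundamental: x₁=1351, y₁=130  (since 1825201 − 108·16900 = 1)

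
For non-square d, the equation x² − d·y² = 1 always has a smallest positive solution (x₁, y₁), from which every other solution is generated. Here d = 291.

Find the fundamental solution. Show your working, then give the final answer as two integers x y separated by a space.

√291 = [17; 17,34, …], period ℓ=2 (even) → k=1
a_0=17:  p_0=17·1+0=17,  q_0=17·0+1=1
a_1=17:  p_1=17·17+1=290,  q_1=17·1+0=17
(x₁, y₁) = (290, 17);  290² − 291·17² = 1 ✓

290 17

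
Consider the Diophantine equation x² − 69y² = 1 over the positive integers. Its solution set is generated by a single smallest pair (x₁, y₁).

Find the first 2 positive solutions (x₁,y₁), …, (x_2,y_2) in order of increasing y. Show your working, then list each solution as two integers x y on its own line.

7775 936
120901249 14554800

[8; 3,3,1,4,1,3,3,16] for √69; ℓ=8 ⇒ convergent index 7
k=0  a_k=8  p_k/q_k = 8/1
k=1  a_k=3  p_k/q_k = 25/3
…
k=3  a_k=1  p_k/q_k = 108/13
k=4  a_k=4  p_k/q_k = 515/62
k=5  a_k=1  p_k/q_k = 623/75
k=6  a_k=3  p_k/q_k = 2384/287
k=7  a_k=3  p_k/q_k = 7775/936
fundamental: x₁=7775, y₁=936  (since 60450625 − 69·876096 = 1)
n=2: (7775,936)∘(7775,936) = (7775·7775+69·936·936, 7775·936+936·7775) = (120901249,14554800)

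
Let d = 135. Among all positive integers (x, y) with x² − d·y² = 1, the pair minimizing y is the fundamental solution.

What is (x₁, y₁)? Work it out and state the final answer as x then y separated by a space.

√135 = [11; 1,1,1,1,1,1,1,22, …], period ℓ=8 (even) → k=7
i=0: a=11 ⇒ p=11, q=1
…
i=2: a=1 ⇒ p=23, q=2
…
i=6: a=1 ⇒ p=151, q=13
i=7: a=1 ⇒ p=244, q=21
→ (244, 21).  Check: 244²=59536, 135·21²=59535, difference 1.

244 21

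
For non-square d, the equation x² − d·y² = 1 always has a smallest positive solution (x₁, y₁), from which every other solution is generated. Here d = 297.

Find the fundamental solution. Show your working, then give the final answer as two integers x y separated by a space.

48599 2820

[17; 4,3,1,1,2,1,1,3,4,34] for √297; ℓ=10 ⇒ convergent index 9
k=0  a_k=17  p_k/q_k = 17/1
k=1  a_k=4  p_k/q_k = 69/4
k=2  a_k=3  p_k/q_k = 224/13
k=3  a_k=1  p_k/q_k = 293/17
k=4  a_k=1  p_k/q_k = 517/30
k=5  a_k=2  p_k/q_k = 1327/77
k=6  a_k=1  p_k/q_k = 1844/107
k=7  a_k=1  p_k/q_k = 3171/184
k=8  a_k=3  p_k/q_k = 11357/659
k=9  a_k=4  p_k/q_k = 48599/2820
(x₁, y₁) = (48599, 2820);  48599² − 297·2820² = 1 ✓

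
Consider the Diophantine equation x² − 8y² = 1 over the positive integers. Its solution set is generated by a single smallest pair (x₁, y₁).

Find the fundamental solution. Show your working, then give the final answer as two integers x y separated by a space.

√8 → a₀=2, period (1,4); ℓ=2 even so k=1
i=0: a=2 ⇒ p=2, q=1
i=1: a=1 ⇒ p=3, q=1
fundamental: x₁=3, y₁=1  (since 9 − 8·1 = 1)

3 1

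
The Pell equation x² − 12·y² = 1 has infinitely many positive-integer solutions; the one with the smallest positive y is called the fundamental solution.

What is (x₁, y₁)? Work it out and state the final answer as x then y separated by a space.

d=12: √d = [3; 2,6] (ℓ=2, even), read p_1/q_1
i=0: a=3 ⇒ p=3, q=1
i=1: a=2 ⇒ p=7, q=2
fundamental: x₁=7, y₁=2  (since 49 − 12·4 = 1)

7 2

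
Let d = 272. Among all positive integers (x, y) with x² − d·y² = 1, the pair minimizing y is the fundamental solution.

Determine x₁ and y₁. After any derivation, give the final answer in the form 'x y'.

33 2

√272 → a₀=16, period (2,32); ℓ=2 even so k=1
step 0: (16, 1)  from 16·(1,0) + (0,1)
step 1: (33, 2)  from 2·(16,1) + (1,0)
fundamental: x₁=33, y₁=2  (since 1089 − 272·4 = 1)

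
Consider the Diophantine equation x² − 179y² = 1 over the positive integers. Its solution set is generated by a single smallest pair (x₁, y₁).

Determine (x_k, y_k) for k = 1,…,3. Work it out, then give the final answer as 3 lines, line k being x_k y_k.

[13; 2,1,1,1,3,…,1,2,26] for √179; ℓ=14 ⇒ convergent index 13
a_0=13:  p_0=13·1+0=13,  q_0=13·0+1=1
a_1=2:  p_1=2·13+1=27,  q_1=2·1+0=2
a_2=1:  p_2=1·27+13=40,  q_2=1·2+1=3
a_3=1:  p_3=1·40+27=67,  q_3=1·3+2=5
a_4=1:  p_4=1·67+40=107,  q_4=1·5+3=8
…
a_6=5:  p_6=5·388+107=2047,  q_6=5·29+8=153
a_7=13:  p_7=13·2047+388=26999,  q_7=13·153+29=2018
a_8=5:  p_8=5·26999+2047=137042,  q_8=5·2018+153=10243
a_9=3:  p_9=3·137042+26999=438125,  q_9=3·10243+2018=32747
…
a_11=1:  p_11=1·575167+438125=1013292,  q_11=1·42990+32747=75737
a_12=1:  p_12=1·1013292+575167=1588459,  q_12=1·75737+42990=118727
a_13=2:  p_13=2·1588459+1013292=4190210,  q_13=2·118727+75737=313191
fundamental: x₁=4190210, y₁=313191  (since 17557859844100 − 179·98088602481 = 1)
(x_2, y_2) = (4190210·4190210 + 179·313191·313191, 4190210·313191 + 313191·4190210) = (35115719688199, 2624672120220)
(x_3, y_3) = (4190210·35115719688199 + 179·313191·2624672120220, 4190210·2624672120220 + 313191·35115719688199) = (294284479589372473370, 21995854729733779209)

4190210 313191
35115719688199 2624672120220
294284479589372473370 21995854729733779209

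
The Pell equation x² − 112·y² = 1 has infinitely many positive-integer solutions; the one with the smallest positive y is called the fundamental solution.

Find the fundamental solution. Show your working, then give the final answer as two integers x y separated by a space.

127 12

[10; 1,1,2,1,1,20] for √112; ℓ=6 ⇒ convergent index 5
i=0: a=10 ⇒ p=10, q=1
i=1: a=1 ⇒ p=11, q=1
…
i=3: a=2 ⇒ p=53, q=5
i=4: a=1 ⇒ p=74, q=7
i=5: a=1 ⇒ p=127, q=12
fundamental: x₁=127, y₁=12  (since 16129 − 112·144 = 1)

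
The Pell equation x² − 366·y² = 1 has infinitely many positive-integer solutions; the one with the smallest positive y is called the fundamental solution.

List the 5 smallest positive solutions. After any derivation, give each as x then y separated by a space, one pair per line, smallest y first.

√366 = [19; 7,1,1,1,2,12,2,1,1,1,7,38, …], period ℓ=12 (even) → k=11
step 0: (19, 1)  from 19·(1,0) + (0,1)
…
step 3: (287, 15)  from 1·(153,8) + (134,7)
…
step 6: (14444, 755)  from 12·(1167,61) + (440,23)
…
step 10: (119053, 6223)  from 1·(74554,3897) + (44499,2326)
step 11: (907925, 47458)  from 7·(119053,6223) + (74554,3897)
fundamental: x₁=907925, y₁=47458  (since 824327805625 − 366·2252261764 = 1)
(x_2, y_2) = (907925·907925 + 366·47458·47458, 907925·47458 + 47458·907925) = (1648655611249, 86176609300)
(x_3, y_3) = (907925·1648655611249 + 366·47458·86176609300, 907925·86176609300 + 47458·1648655611249) = (2993711291685588725, 156483795997357542)
(x_4, y_4) = (907925·2993711291685588725 + 366·47458·156483795997357542, 907925·156483795997357542 + 47458·2993711291685588725) = (5436130649005627630680001, 284151100961715516031400)
(x_5, y_5) = (907925·5436130649005627630680001 + 366·47458·284151100961715516031400, 907925·284151100961715516031400 + 47458·5436130649005627630680001) = (9871197838993875221878594227125, 515975776681174635989620332458)

907925 47458
1648655611249 86176609300
2993711291685588725 156483795997357542
5436130649005627630680001 284151100961715516031400
9871197838993875221878594227125 515975776681174635989620332458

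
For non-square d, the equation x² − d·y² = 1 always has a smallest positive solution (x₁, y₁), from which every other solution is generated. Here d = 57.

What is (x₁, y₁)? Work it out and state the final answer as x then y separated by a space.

√57 = [7; 1,1,4,1,1,14, …], period ℓ=6 (even) → k=5
a_0=7:  p_0=7·1+0=7,  q_0=7·0+1=1
a_1=1:  p_1=1·7+1=8,  q_1=1·1+0=1
a_2=1:  p_2=1·8+7=15,  q_2=1·1+1=2
…
a_4=1:  p_4=1·68+15=83,  q_4=1·9+2=11
a_5=1:  p_5=1·83+68=151,  q_5=1·11+9=20
(x₁, y₁) = (151, 20);  151² − 57·20² = 1 ✓

151 20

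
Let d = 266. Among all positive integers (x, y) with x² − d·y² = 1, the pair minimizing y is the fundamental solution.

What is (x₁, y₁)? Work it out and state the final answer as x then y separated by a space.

685 42

[16; 3,4,3,32] for √266; ℓ=4 ⇒ convergent index 3
step 0: (16, 1)  from 16·(1,0) + (0,1)
…
step 2: (212, 13)  from 4·(49,3) + (16,1)
step 3: (685, 42)  from 3·(212,13) + (49,3)
(x₁, y₁) = (685, 42);  685² − 266·42² = 1 ✓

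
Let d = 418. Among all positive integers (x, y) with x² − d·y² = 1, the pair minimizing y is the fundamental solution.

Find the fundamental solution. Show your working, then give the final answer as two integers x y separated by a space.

33857 1656

√418 → a₀=20, period (2,4,20,4,2,40); ℓ=6 even so k=5
k=0  a_k=20  p_k/q_k = 20/1
…
k=4  a_k=4  p_k/q_k = 15068/737
k=5  a_k=2  p_k/q_k = 33857/1656
(x₁, y₁) = (33857, 1656);  33857² − 418·1656² = 1 ✓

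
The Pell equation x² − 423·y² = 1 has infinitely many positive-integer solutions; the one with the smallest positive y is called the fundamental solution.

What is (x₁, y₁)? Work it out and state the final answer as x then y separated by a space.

√423 = [20; 1,1,3,4,3,1,1,40, …], period ℓ=8 (even) → k=7
step 0: (20, 1)  from 20·(1,0) + (0,1)
step 1: (21, 1)  from 1·(20,1) + (1,0)
step 2: (41, 2)  from 1·(21,1) + (20,1)
step 3: (144, 7)  from 3·(41,2) + (21,1)
step 4: (617, 30)  from 4·(144,7) + (41,2)
step 5: (1995, 97)  from 3·(617,30) + (144,7)
step 6: (2612, 127)  from 1·(1995,97) + (617,30)
step 7: (4607, 224)  from 1·(2612,127) + (1995,97)
fundamental: x₁=4607, y₁=224  (since 21224449 − 423·50176 = 1)

4607 224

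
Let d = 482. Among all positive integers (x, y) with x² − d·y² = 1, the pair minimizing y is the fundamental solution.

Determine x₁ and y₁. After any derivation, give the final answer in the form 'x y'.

483 22

d=482: √d = [21; 1,20,1,42] (ℓ=4, even), read p_3/q_3
step 0: (21, 1)  from 21·(1,0) + (0,1)
step 1: (22, 1)  from 1·(21,1) + (1,0)
step 2: (461, 21)  from 20·(22,1) + (21,1)
step 3: (483, 22)  from 1·(461,21) + (22,1)
(x₁, y₁) = (483, 22);  483² − 482·22² = 1 ✓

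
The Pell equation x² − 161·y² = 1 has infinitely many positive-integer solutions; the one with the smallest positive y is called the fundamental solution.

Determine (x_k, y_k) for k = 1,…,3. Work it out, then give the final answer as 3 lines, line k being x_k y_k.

11775 928
277301249 21854400
6530444402175 514671119072

√161 = [12; 1,2,4,1,2,1,4,2,1,24, …], period ℓ=10 (even) → k=9
step 0: (12, 1)  from 12·(1,0) + (0,1)
…
step 3: (165, 13)  from 4·(38,3) + (13,1)
…
step 5: (571, 45)  from 2·(203,16) + (165,13)
…
step 8: (8108, 639)  from 2·(3667,289) + (774,61)
step 9: (11775, 928)  from 1·(8108,639) + (3667,289)
fundamental: x₁=11775, y₁=928  (since 138650625 − 161·861184 = 1)
k=2:  x_2 = 11775·11775+161·928·928 = 277301249,  y_2 = 11775·928+928·11775 = 21854400
k=3:  x_3 = 11775·277301249+161·928·21854400 = 6530444402175,  y_3 = 11775·21854400+928·277301249 = 514671119072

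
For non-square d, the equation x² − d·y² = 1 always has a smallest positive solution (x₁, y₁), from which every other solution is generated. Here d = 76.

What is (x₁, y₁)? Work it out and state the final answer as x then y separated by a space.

√76 = [8; 1,2,1,1,5,4,5,1,1,2,1,16, …], period ℓ=12 (even) → k=11
a_0=8:  p_0=8·1+0=8,  q_0=8·0+1=1
…
a_2=2:  p_2=2·9+8=26,  q_2=2·1+1=3
a_3=1:  p_3=1·26+9=35,  q_3=1·3+1=4
…
a_8=1:  p_8=1·7445+1421=8866,  q_8=1·854+163=1017
…
a_10=2:  p_10=2·16311+8866=41488,  q_10=2·1871+1017=4759
a_11=1:  p_11=1·41488+16311=57799,  q_11=1·4759+1871=6630
(x₁, y₁) = (57799, 6630);  57799² − 76·6630² = 1 ✓

57799 6630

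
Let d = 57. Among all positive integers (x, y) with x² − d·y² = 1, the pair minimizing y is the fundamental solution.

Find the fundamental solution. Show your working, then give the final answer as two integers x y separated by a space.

151 20

d=57: √d = [7; 1,1,4,1,1,14] (ℓ=6, even), read p_5/q_5
step 0: (7, 1)  from 7·(1,0) + (0,1)
step 1: (8, 1)  from 1·(7,1) + (1,0)
…
step 4: (83, 11)  from 1·(68,9) + (15,2)
step 5: (151, 20)  from 1·(83,11) + (68,9)
→ (151, 20).  Check: 151²=22801, 57·20²=22800, difference 1.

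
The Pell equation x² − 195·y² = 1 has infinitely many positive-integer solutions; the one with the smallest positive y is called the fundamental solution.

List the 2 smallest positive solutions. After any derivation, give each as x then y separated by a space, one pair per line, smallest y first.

14 1
391 28

√195 = [13; 1,26, …], period ℓ=2 (even) → k=1
i=0: a=13 ⇒ p=13, q=1
i=1: a=1 ⇒ p=14, q=1
fundamental: x₁=14, y₁=1  (since 196 − 195·1 = 1)
n=2: (14,1)∘(14,1) = (14·14+195·1·1, 14·1+1·14) = (391,28)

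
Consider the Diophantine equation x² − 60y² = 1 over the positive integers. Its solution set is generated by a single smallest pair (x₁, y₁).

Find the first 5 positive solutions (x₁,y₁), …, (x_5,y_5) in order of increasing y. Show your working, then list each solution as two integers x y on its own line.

31 4
1921 248
119071 15372
7380481 952816
457470751 59059220

[7; 1,2,1,14] for √60; ℓ=4 ⇒ convergent index 3
step 0: (7, 1)  from 7·(1,0) + (0,1)
…
step 2: (23, 3)  from 2·(8,1) + (7,1)
step 3: (31, 4)  from 1·(23,3) + (8,1)
fundamental: x₁=31, y₁=4  (since 961 − 60·16 = 1)
n=2: (31,4)∘(31,4) = (31·31+60·4·4, 31·4+4·31) = (1921,248)
n=3: (1921,248)∘(31,4) = (31·1921+60·4·248, 31·248+4·1921) = (119071,15372)
n=4: (119071,15372)∘(31,4) = (31·119071+60·4·15372, 31·15372+4·119071) = (7380481,952816)
n=5: (7380481,952816)∘(31,4) = (31·7380481+60·4·952816, 31·952816+4·7380481) = (457470751,59059220)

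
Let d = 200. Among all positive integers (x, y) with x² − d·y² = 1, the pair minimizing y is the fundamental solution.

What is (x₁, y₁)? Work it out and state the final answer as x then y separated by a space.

99 7

d=200: √d = [14; 7,28] (ℓ=2, even), read p_1/q_1
step 0: (14, 1)  from 14·(1,0) + (0,1)
step 1: (99, 7)  from 7·(14,1) + (1,0)
fundamental: x₁=99, y₁=7  (since 9801 − 200·49 = 1)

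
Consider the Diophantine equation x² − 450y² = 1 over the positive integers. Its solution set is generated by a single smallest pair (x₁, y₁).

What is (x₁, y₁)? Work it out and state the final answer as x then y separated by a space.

19601 924

[21; 4,1,2,4,2,1,4,42] for √450; ℓ=8 ⇒ convergent index 7
k=0  a_k=21  p_k/q_k = 21/1
…
k=2  a_k=1  p_k/q_k = 106/5
k=3  a_k=2  p_k/q_k = 297/14
k=4  a_k=4  p_k/q_k = 1294/61
k=5  a_k=2  p_k/q_k = 2885/136
k=6  a_k=1  p_k/q_k = 4179/197
k=7  a_k=4  p_k/q_k = 19601/924
(x₁, y₁) = (19601, 924);  19601² − 450·924² = 1 ✓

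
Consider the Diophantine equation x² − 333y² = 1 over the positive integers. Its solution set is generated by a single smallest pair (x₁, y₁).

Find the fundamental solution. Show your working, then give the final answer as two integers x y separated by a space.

73 4

d=333: √d = [18; 4,36] (ℓ=2, even), read p_1/q_1
step 0: (18, 1)  from 18·(1,0) + (0,1)
step 1: (73, 4)  from 4·(18,1) + (1,0)
(x₁, y₁) = (73, 4);  73² − 333·4² = 1 ✓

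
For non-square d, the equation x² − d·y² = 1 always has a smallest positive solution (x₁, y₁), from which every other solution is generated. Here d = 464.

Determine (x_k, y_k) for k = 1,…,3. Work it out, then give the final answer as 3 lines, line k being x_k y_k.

9801 455
192119201 8918910
3765920568201 174828473365

√464 → a₀=21, period (1,1,5,1,1,1,5,1,1,42); ℓ=10 even so k=9
k=0  a_k=21  p_k/q_k = 21/1
k=1  a_k=1  p_k/q_k = 22/1
…
k=3  a_k=5  p_k/q_k = 237/11
…
k=6  a_k=1  p_k/q_k = 797/37
…
k=8  a_k=1  p_k/q_k = 5299/246
k=9  a_k=1  p_k/q_k = 9801/455
fundamental: x₁=9801, y₁=455  (since 96059601 − 464·207025 = 1)
(x_2, y_2) = (9801·9801 + 464·455·455, 9801·455 + 455·9801) = (192119201, 8918910)
(x_3, y_3) = (9801·192119201 + 464·455·8918910, 9801·8918910 + 455·192119201) = (3765920568201, 174828473365)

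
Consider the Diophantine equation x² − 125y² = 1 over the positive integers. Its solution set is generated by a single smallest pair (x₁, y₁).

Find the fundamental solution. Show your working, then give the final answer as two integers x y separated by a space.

[11; 5,1,1,5,22] for √125; ℓ=5 ⇒ convergent index 9
k=0  a_k=11  p_k/q_k = 11/1
…
k=2  a_k=1  p_k/q_k = 67/6
k=3  a_k=1  p_k/q_k = 123/11
k=4  a_k=5  p_k/q_k = 682/61
…
k=8  a_k=1  p_k/q_k = 167761/15005
k=9  a_k=5  p_k/q_k = 930249/83204
fundamental: x₁=930249, y₁=83204  (since 865363202001 − 125·6922905616 = 1)

930249 83204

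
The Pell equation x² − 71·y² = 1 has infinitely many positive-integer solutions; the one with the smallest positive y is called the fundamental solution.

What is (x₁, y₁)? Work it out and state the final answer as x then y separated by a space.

3480 413

d=71: √d = [8; 2,2,1,7,1,2,2,16] (ℓ=8, even), read p_7/q_7
k=0  a_k=8  p_k/q_k = 8/1
k=1  a_k=2  p_k/q_k = 17/2
…
k=3  a_k=1  p_k/q_k = 59/7
k=4  a_k=7  p_k/q_k = 455/54
…
k=6  a_k=2  p_k/q_k = 1483/176
k=7  a_k=2  p_k/q_k = 3480/413
→ (3480, 413).  Check: 3480²=12110400, 71·413²=12110399, difference 1.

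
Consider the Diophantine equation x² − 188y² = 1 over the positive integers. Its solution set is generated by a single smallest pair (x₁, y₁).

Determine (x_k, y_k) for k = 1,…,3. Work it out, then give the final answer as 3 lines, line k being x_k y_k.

4607 336
42448897 3095904
391124132351 28525659120

√188 → a₀=13, period (1,2,2,6,2,2,1,26); ℓ=8 even so k=7
k=0  a_k=13  p_k/q_k = 13/1
k=1  a_k=1  p_k/q_k = 14/1
…
k=3  a_k=2  p_k/q_k = 96/7
…
k=5  a_k=2  p_k/q_k = 1330/97
k=6  a_k=2  p_k/q_k = 3277/239
k=7  a_k=1  p_k/q_k = 4607/336
(x₁, y₁) = (4607, 336);  4607² − 188·336² = 1 ✓
n=2: (4607,336)∘(4607,336) = (4607·4607+188·336·336, 4607·336+336·4607) = (42448897,3095904)
n=3: (42448897,3095904)∘(4607,336) = (4607·42448897+188·336·3095904, 4607·3095904+336·42448897) = (391124132351,28525659120)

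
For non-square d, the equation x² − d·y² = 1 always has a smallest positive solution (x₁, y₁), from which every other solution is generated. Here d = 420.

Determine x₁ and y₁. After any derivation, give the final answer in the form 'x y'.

41 2

√420 → a₀=20, period (2,40); ℓ=2 even so k=1
step 0: (20, 1)  from 20·(1,0) + (0,1)
step 1: (41, 2)  from 2·(20,1) + (1,0)
fundamental: x₁=41, y₁=2  (since 1681 − 420·4 = 1)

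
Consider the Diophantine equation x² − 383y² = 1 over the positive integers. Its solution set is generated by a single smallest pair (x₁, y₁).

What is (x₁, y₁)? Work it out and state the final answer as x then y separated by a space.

18768 959

√383 = [19; 1,1,3,19,3,1,1,38, …], period ℓ=8 (even) → k=7
step 0: (19, 1)  from 19·(1,0) + (0,1)
step 1: (20, 1)  from 1·(19,1) + (1,0)
step 2: (39, 2)  from 1·(20,1) + (19,1)
step 3: (137, 7)  from 3·(39,2) + (20,1)
step 4: (2642, 135)  from 19·(137,7) + (39,2)
step 5: (8063, 412)  from 3·(2642,135) + (137,7)
step 6: (10705, 547)  from 1·(8063,412) + (2642,135)
step 7: (18768, 959)  from 1·(10705,547) + (8063,412)
(x₁, y₁) = (18768, 959);  18768² − 383·959² = 1 ✓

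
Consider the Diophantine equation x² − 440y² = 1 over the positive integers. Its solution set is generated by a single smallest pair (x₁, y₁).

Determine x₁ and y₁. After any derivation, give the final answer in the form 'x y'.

d=440: √d = [20; 1,40] (ℓ=2, even), read p_1/q_1
step 0: (20, 1)  from 20·(1,0) + (0,1)
step 1: (21, 1)  from 1·(20,1) + (1,0)
→ (21, 1).  Check: 21²=441, 440·1²=440, difference 1.

21 1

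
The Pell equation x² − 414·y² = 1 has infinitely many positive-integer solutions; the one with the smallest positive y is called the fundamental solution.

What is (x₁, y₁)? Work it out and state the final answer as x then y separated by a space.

d=414: √d = [20; 2,1,7,2,7,1,2,40] (ℓ=8, even), read p_7/q_7
step 0: (20, 1)  from 20·(1,0) + (0,1)
…
step 2: (61, 3)  from 1·(41,2) + (20,1)
step 3: (468, 23)  from 7·(61,3) + (41,2)
step 4: (997, 49)  from 2·(468,23) + (61,3)
step 5: (7447, 366)  from 7·(997,49) + (468,23)
step 6: (8444, 415)  from 1·(7447,366) + (997,49)
step 7: (24335, 1196)  from 2·(8444,415) + (7447,366)
(x₁, y₁) = (24335, 1196);  24335² − 414·1196² = 1 ✓

24335 1196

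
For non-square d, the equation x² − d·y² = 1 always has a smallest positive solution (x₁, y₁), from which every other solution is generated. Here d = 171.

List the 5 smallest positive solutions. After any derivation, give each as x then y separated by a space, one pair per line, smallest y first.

d=171: √d = [13; 13,26] (ℓ=2, even), read p_1/q_1
k=0  a_k=13  p_k/q_k = 13/1
k=1  a_k=13  p_k/q_k = 170/13
(x₁, y₁) = (170, 13);  170² − 171·13² = 1 ✓
(x_2, y_2) = (170·170 + 171·13·13, 170·13 + 13·170) = (57799, 4420)
(x_3, y_3) = (170·57799 + 171·13·4420, 170·4420 + 13·57799) = (19651490, 1502787)
(x_4, y_4) = (170·19651490 + 171·13·1502787, 170·1502787 + 13·19651490) = (6681448801, 510943160)
(x_5, y_5) = (170·6681448801 + 171·13·510943160, 170·510943160 + 13·6681448801) = (2271672940850, 173719171613)

170 13
57799 4420
19651490 1502787
6681448801 510943160
2271672940850 173719171613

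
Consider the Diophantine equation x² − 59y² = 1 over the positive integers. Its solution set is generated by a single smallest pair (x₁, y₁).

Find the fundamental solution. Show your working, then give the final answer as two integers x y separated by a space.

d=59: √d = [7; 1,2,7,2,1,14] (ℓ=6, even), read p_5/q_5
k=0  a_k=7  p_k/q_k = 7/1
k=1  a_k=1  p_k/q_k = 8/1
k=2  a_k=2  p_k/q_k = 23/3
k=3  a_k=7  p_k/q_k = 169/22
k=4  a_k=2  p_k/q_k = 361/47
k=5  a_k=1  p_k/q_k = 530/69
(x₁, y₁) = (530, 69);  530² − 59·69² = 1 ✓

530 69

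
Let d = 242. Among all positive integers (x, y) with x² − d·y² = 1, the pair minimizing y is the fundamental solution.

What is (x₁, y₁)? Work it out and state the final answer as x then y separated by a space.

19601 1260

√242 = [15; 1,1,3,1,14,1,3,1,1,30, …], period ℓ=10 (even) → k=9
i=0: a=15 ⇒ p=15, q=1
i=1: a=1 ⇒ p=16, q=1
i=2: a=1 ⇒ p=31, q=2
i=3: a=3 ⇒ p=109, q=7
i=4: a=1 ⇒ p=140, q=9
i=5: a=14 ⇒ p=2069, q=133
i=6: a=1 ⇒ p=2209, q=142
i=7: a=3 ⇒ p=8696, q=559
i=8: a=1 ⇒ p=10905, q=701
i=9: a=1 ⇒ p=19601, q=1260
→ (19601, 1260).  Check: 19601²=384199201, 242·1260²=384199200, difference 1.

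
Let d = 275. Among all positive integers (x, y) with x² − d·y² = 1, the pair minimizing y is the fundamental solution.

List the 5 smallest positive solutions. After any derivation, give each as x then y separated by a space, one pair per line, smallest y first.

199 12
79201 4776
31521799 1900836
12545596801 756527952
4993116004999 301096224060

√275 → a₀=16, period (1,1,2,1,1,32); ℓ=6 even so k=5
a_0=16:  p_0=16·1+0=16,  q_0=16·0+1=1
a_1=1:  p_1=1·16+1=17,  q_1=1·1+0=1
a_2=1:  p_2=1·17+16=33,  q_2=1·1+1=2
a_3=2:  p_3=2·33+17=83,  q_3=2·2+1=5
a_4=1:  p_4=1·83+33=116,  q_4=1·5+2=7
a_5=1:  p_5=1·116+83=199,  q_5=1·7+5=12
→ (199, 12).  Check: 199²=39601, 275·12²=39600, difference 1.
k=2:  x_2 = 199·199+275·12·12 = 79201,  y_2 = 199·12+12·199 = 4776
k=3:  x_3 = 199·79201+275·12·4776 = 31521799,  y_3 = 199·4776+12·79201 = 1900836
k=4:  x_4 = 199·31521799+275·12·1900836 = 12545596801,  y_4 = 199·1900836+12·31521799 = 756527952
k=5:  x_5 = 199·12545596801+275·12·756527952 = 4993116004999,  y_5 = 199·756527952+12·12545596801 = 301096224060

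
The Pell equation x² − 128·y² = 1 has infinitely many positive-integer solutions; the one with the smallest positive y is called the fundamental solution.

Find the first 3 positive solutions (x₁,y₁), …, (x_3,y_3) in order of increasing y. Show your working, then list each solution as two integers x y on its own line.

√128 → a₀=11, period (3,5,3,22); ℓ=4 even so k=3
a_0=11:  p_0=11·1+0=11,  q_0=11·0+1=1
a_1=3:  p_1=3·11+1=34,  q_1=3·1+0=3
a_2=5:  p_2=5·34+11=181,  q_2=5·3+1=16
a_3=3:  p_3=3·181+34=577,  q_3=3·16+3=51
(x₁, y₁) = (577, 51);  577² − 128·51² = 1 ✓
n=2: (577,51)∘(577,51) = (577·577+128·51·51, 577·51+51·577) = (665857,58854)
n=3: (665857,58854)∘(577,51) = (577·665857+128·51·58854, 577·58854+51·665857) = (768398401,67917465)

577 51
665857 58854
768398401 67917465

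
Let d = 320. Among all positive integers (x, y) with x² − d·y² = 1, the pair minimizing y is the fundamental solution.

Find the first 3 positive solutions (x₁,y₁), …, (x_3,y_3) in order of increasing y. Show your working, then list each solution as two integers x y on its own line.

[17; 1,7,1,34] for √320; ℓ=4 ⇒ convergent index 3
step 0: (17, 1)  from 17·(1,0) + (0,1)
step 1: (18, 1)  from 1·(17,1) + (1,0)
step 2: (143, 8)  from 7·(18,1) + (17,1)
step 3: (161, 9)  from 1·(143,8) + (18,1)
→ (161, 9).  Check: 161²=25921, 320·9²=25920, difference 1.
(x_2, y_2) = (161·161 + 320·9·9, 161·9 + 9·161) = (51841, 2898)
(x_3, y_3) = (161·51841 + 320·9·2898, 161·2898 + 9·51841) = (16692641, 933147)

161 9
51841 2898
16692641 933147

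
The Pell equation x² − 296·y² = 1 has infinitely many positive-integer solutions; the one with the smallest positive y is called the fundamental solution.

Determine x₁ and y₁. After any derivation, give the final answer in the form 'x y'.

3699 215

√296 = [17; 4,1,7,1,4,34, …], period ℓ=6 (even) → k=5
a_0=17:  p_0=17·1+0=17,  q_0=17·0+1=1
…
a_3=7:  p_3=7·86+69=671,  q_3=7·5+4=39
a_4=1:  p_4=1·671+86=757,  q_4=1·39+5=44
a_5=4:  p_5=4·757+671=3699,  q_5=4·44+39=215
(x₁, y₁) = (3699, 215);  3699² − 296·215² = 1 ✓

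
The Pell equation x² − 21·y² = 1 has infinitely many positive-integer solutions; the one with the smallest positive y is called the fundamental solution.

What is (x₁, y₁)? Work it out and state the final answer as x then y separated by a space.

√21 → a₀=4, period (1,1,2,1,1,8); ℓ=6 even so k=5
i=0: a=4 ⇒ p=4, q=1
…
i=2: a=1 ⇒ p=9, q=2
i=3: a=2 ⇒ p=23, q=5
i=4: a=1 ⇒ p=32, q=7
i=5: a=1 ⇒ p=55, q=12
fundamental: x₁=55, y₁=12  (since 3025 − 21·144 = 1)

55 12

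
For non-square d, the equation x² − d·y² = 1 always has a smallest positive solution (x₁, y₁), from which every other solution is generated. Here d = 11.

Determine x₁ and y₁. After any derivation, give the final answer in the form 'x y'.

√11 → a₀=3, period (3,6); ℓ=2 even so k=1
k=0  a_k=3  p_k/q_k = 3/1
k=1  a_k=3  p_k/q_k = 10/3
→ (10, 3).  Check: 10²=100, 11·3²=99, difference 1.

10 3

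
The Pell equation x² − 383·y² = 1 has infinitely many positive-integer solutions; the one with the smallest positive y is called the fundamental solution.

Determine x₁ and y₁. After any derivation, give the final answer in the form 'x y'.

18768 959

√383 → a₀=19, period (1,1,3,19,3,1,1,38); ℓ=8 even so k=7
k=0  a_k=19  p_k/q_k = 19/1
k=1  a_k=1  p_k/q_k = 20/1
…
k=3  a_k=3  p_k/q_k = 137/7
…
k=6  a_k=1  p_k/q_k = 10705/547
k=7  a_k=1  p_k/q_k = 18768/959
(x₁, y₁) = (18768, 959);  18768² − 383·959² = 1 ✓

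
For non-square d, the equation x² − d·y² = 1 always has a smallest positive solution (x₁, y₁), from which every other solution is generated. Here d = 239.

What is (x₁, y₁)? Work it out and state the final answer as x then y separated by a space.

d=239: √d = [15; 2,5,1,2,4,15,4,2,1,5,2,30] (ℓ=12, even), read p_11/q_11
i=0: a=15 ⇒ p=15, q=1
i=1: a=2 ⇒ p=31, q=2
…
i=4: a=2 ⇒ p=572, q=37
i=5: a=4 ⇒ p=2489, q=161
i=6: a=15 ⇒ p=37907, q=2452
…
i=8: a=2 ⇒ p=346141, q=22390
i=9: a=1 ⇒ p=500258, q=32359
i=10: a=5 ⇒ p=2847431, q=184185
i=11: a=2 ⇒ p=6195120, q=400729
→ (6195120, 400729).  Check: 6195120²=38379511814400, 239·400729²=38379511814399, difference 1.

6195120 400729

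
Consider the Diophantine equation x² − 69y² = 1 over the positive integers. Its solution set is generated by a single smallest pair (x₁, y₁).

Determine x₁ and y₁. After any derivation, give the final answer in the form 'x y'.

7775 936

[8; 3,3,1,4,1,3,3,16] for √69; ℓ=8 ⇒ convergent index 7
k=0  a_k=8  p_k/q_k = 8/1
…
k=2  a_k=3  p_k/q_k = 83/10
…
k=6  a_k=3  p_k/q_k = 2384/287
k=7  a_k=3  p_k/q_k = 7775/936
(x₁, y₁) = (7775, 936);  7775² − 69·936² = 1 ✓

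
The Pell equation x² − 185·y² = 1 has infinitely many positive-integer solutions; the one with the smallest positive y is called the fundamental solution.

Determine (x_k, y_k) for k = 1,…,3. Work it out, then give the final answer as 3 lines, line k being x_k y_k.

9249 680
171088001 12578640
3164785833249 232679682040

d=185: √d = [13; 1,1,1,1,26] (ℓ=5, odd), read p_9/q_9
i=0: a=13 ⇒ p=13, q=1
…
i=2: a=1 ⇒ p=27, q=2
i=3: a=1 ⇒ p=41, q=3
i=4: a=1 ⇒ p=68, q=5
…
i=6: a=1 ⇒ p=1877, q=138
i=7: a=1 ⇒ p=3686, q=271
i=8: a=1 ⇒ p=5563, q=409
i=9: a=1 ⇒ p=9249, q=680
fundamental: x₁=9249, y₁=680  (since 85544001 − 185·462400 = 1)
k=2:  x_2 = 9249·9249+185·680·680 = 171088001,  y_2 = 9249·680+680·9249 = 12578640
k=3:  x_3 = 9249·171088001+185·680·12578640 = 3164785833249,  y_3 = 9249·12578640+680·171088001 = 232679682040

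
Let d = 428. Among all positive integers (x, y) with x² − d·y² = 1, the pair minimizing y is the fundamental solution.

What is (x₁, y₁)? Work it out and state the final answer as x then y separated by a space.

[20; 1,2,4,1,5,10,5,1,4,2,1,40] for √428; ℓ=12 ⇒ convergent index 11
i=0: a=20 ⇒ p=20, q=1
i=1: a=1 ⇒ p=21, q=1
i=2: a=2 ⇒ p=62, q=3
i=3: a=4 ⇒ p=269, q=13
…
i=5: a=5 ⇒ p=1924, q=93
i=6: a=10 ⇒ p=19571, q=946
i=7: a=5 ⇒ p=99779, q=4823
i=8: a=1 ⇒ p=119350, q=5769
…
i=10: a=2 ⇒ p=1273708, q=61567
i=11: a=1 ⇒ p=1850887, q=89466
fundamental: x₁=1850887, y₁=89466  (since 3425782686769 − 428·8004165156 = 1)

1850887 89466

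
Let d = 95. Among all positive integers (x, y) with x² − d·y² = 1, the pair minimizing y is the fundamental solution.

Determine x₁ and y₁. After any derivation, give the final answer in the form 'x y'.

d=95: √d = [9; 1,2,1,18] (ℓ=4, even), read p_3/q_3
step 0: (9, 1)  from 9·(1,0) + (0,1)
step 1: (10, 1)  from 1·(9,1) + (1,0)
step 2: (29, 3)  from 2·(10,1) + (9,1)
step 3: (39, 4)  from 1·(29,3) + (10,1)
(x₁, y₁) = (39, 4);  39² − 95·4² = 1 ✓

39 4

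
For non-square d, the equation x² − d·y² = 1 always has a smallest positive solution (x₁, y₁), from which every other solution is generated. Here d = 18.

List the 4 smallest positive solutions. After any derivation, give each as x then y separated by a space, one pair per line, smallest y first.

17 4
577 136
19601 4620
665857 156944

d=18: √d = [4; 4,8] (ℓ=2, even), read p_1/q_1
a_0=4:  p_0=4·1+0=4,  q_0=4·0+1=1
a_1=4:  p_1=4·4+1=17,  q_1=4·1+0=4
fundamental: x₁=17, y₁=4  (since 289 − 18·16 = 1)
n=2: (17,4)∘(17,4) = (17·17+18·4·4, 17·4+4·17) = (577,136)
n=3: (577,136)∘(17,4) = (17·577+18·4·136, 17·136+4·577) = (19601,4620)
n=4: (19601,4620)∘(17,4) = (17·19601+18·4·4620, 17·4620+4·19601) = (665857,156944)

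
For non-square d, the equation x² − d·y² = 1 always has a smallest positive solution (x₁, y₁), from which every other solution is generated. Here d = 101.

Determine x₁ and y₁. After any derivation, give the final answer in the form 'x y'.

201 20

[10; 20] for √101; ℓ=1 ⇒ convergent index 1
a_0=10:  p_0=10·1+0=10,  q_0=10·0+1=1
a_1=20:  p_1=20·10+1=201,  q_1=20·1+0=20
→ (201, 20).  Check: 201²=40401, 101·20²=40400, difference 1.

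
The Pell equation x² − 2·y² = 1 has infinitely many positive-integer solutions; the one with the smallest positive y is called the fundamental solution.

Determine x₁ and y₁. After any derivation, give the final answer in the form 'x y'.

3 2

d=2: √d = [1; 2] (ℓ=1, odd), read p_1/q_1
i=0: a=1 ⇒ p=1, q=1
i=1: a=2 ⇒ p=3, q=2
(x₁, y₁) = (3, 2);  3² − 2·2² = 1 ✓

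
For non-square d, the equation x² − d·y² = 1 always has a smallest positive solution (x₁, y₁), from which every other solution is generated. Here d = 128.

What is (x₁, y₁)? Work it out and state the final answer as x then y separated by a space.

577 51

[11; 3,5,3,22] for √128; ℓ=4 ⇒ convergent index 3
i=0: a=11 ⇒ p=11, q=1
…
i=2: a=5 ⇒ p=181, q=16
i=3: a=3 ⇒ p=577, q=51
(x₁, y₁) = (577, 51);  577² − 128·51² = 1 ✓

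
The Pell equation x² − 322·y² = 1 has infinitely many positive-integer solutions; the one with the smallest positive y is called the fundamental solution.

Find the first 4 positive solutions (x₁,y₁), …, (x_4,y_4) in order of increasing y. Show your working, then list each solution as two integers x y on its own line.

323 18
208657 11628
134792099 7511670
87075487297 4852527192

[17; 1,16,1,34] for √322; ℓ=4 ⇒ convergent index 3
i=0: a=17 ⇒ p=17, q=1
i=1: a=1 ⇒ p=18, q=1
i=2: a=16 ⇒ p=305, q=17
i=3: a=1 ⇒ p=323, q=18
fundamental: x₁=323, y₁=18  (since 104329 − 322·324 = 1)
n=2: (323,18)∘(323,18) = (323·323+322·18·18, 323·18+18·323) = (208657,11628)
n=3: (208657,11628)∘(323,18) = (323·208657+322·18·11628, 323·11628+18·208657) = (134792099,7511670)
n=4: (134792099,7511670)∘(323,18) = (323·134792099+322·18·7511670, 323·7511670+18·134792099) = (87075487297,4852527192)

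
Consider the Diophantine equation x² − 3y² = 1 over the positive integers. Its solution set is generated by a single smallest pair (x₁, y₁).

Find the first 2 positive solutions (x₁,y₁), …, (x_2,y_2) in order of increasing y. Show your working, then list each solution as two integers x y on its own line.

[1; 1,2] for √3; ℓ=2 ⇒ convergent index 1
i=0: a=1 ⇒ p=1, q=1
i=1: a=1 ⇒ p=2, q=1
→ (2, 1).  Check: 2²=4, 3·1²=3, difference 1.
k=2:  x_2 = 2·2+3·1·1 = 7,  y_2 = 2·1+1·2 = 4

2 1
7 4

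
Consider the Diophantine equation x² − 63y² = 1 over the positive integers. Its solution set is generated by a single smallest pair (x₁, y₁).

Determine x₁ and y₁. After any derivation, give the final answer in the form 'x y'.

8 1

√63 → a₀=7, period (1,14); ℓ=2 even so k=1
i=0: a=7 ⇒ p=7, q=1
i=1: a=1 ⇒ p=8, q=1
fundamental: x₁=8, y₁=1  (since 64 − 63·1 = 1)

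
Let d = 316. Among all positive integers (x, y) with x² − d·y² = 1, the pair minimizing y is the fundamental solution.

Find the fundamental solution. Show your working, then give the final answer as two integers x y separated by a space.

d=316: √d = [17; 1,3,2,8,2,3,1,34] (ℓ=8, even), read p_7/q_7
i=0: a=17 ⇒ p=17, q=1
i=1: a=1 ⇒ p=18, q=1
i=2: a=3 ⇒ p=71, q=4
i=3: a=2 ⇒ p=160, q=9
…
i=5: a=2 ⇒ p=2862, q=161
i=6: a=3 ⇒ p=9937, q=559
i=7: a=1 ⇒ p=12799, q=720
fundamental: x₁=12799, y₁=720  (since 163814401 − 316·518400 = 1)

12799 720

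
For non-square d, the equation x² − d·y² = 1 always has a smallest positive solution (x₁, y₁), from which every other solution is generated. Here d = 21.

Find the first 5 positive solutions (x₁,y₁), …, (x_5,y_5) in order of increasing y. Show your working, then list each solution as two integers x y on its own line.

55 12
6049 1320
665335 145188
73180801 15969360
8049222775 1756484412

√21 → a₀=4, period (1,1,2,1,1,8); ℓ=6 even so k=5
i=0: a=4 ⇒ p=4, q=1
i=1: a=1 ⇒ p=5, q=1
…
i=4: a=1 ⇒ p=32, q=7
i=5: a=1 ⇒ p=55, q=12
fundamental: x₁=55, y₁=12  (since 3025 − 21·144 = 1)
k=2:  x_2 = 55·55+21·12·12 = 6049,  y_2 = 55·12+12·55 = 1320
k=3:  x_3 = 55·6049+21·12·1320 = 665335,  y_3 = 55·1320+12·6049 = 145188
k=4:  x_4 = 55·665335+21·12·145188 = 73180801,  y_4 = 55·145188+12·665335 = 15969360
k=5:  x_5 = 55·73180801+21·12·15969360 = 8049222775,  y_5 = 55·15969360+12·73180801 = 1756484412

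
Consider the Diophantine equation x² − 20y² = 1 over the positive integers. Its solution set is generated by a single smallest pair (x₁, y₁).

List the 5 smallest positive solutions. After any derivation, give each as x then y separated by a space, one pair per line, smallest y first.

9 2
161 36
2889 646
51841 11592
930249 208010

√20 → a₀=4, period (2,8); ℓ=2 even so k=1
k=0  a_k=4  p_k/q_k = 4/1
k=1  a_k=2  p_k/q_k = 9/2
→ (9, 2).  Check: 9²=81, 20·2²=80, difference 1.
(9+2√20)^2 = 161 + 36√20
(9+2√20)^3 = 2889 + 646√20
(9+2√20)^4 = 51841 + 11592√20
(9+2√20)^5 = 930249 + 208010√20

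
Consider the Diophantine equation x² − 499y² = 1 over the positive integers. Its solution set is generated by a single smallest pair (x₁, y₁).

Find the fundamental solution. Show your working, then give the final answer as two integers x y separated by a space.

4490 201

[22; 2,1,21,1,2,44] for √499; ℓ=6 ⇒ convergent index 5
step 0: (22, 1)  from 22·(1,0) + (0,1)
step 1: (45, 2)  from 2·(22,1) + (1,0)
step 2: (67, 3)  from 1·(45,2) + (22,1)
step 3: (1452, 65)  from 21·(67,3) + (45,2)
step 4: (1519, 68)  from 1·(1452,65) + (67,3)
step 5: (4490, 201)  from 2·(1519,68) + (1452,65)
(x₁, y₁) = (4490, 201);  4490² − 499·201² = 1 ✓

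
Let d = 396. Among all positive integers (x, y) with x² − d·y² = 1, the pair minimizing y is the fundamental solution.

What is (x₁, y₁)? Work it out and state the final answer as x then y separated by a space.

d=396: √d = [19; 1,8,1,38] (ℓ=4, even), read p_3/q_3
step 0: (19, 1)  from 19·(1,0) + (0,1)
step 1: (20, 1)  from 1·(19,1) + (1,0)
step 2: (179, 9)  from 8·(20,1) + (19,1)
step 3: (199, 10)  from 1·(179,9) + (20,1)
(x₁, y₁) = (199, 10);  199² − 396·10² = 1 ✓

199 10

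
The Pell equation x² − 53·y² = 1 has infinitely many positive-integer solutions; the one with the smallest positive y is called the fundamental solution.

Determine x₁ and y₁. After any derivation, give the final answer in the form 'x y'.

66249 9100

√53 = [7; 3,1,1,3,14, …], period ℓ=5 (odd) → k=9
k=0  a_k=7  p_k/q_k = 7/1
k=1  a_k=3  p_k/q_k = 22/3
…
k=3  a_k=1  p_k/q_k = 51/7
k=4  a_k=3  p_k/q_k = 182/25
k=5  a_k=14  p_k/q_k = 2599/357
…
k=7  a_k=1  p_k/q_k = 10578/1453
k=8  a_k=1  p_k/q_k = 18557/2549
k=9  a_k=3  p_k/q_k = 66249/9100
fundamental: x₁=66249, y₁=9100  (since 4388930001 − 53·82810000 = 1)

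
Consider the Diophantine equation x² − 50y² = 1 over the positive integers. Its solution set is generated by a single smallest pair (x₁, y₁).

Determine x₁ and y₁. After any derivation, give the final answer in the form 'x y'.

d=50: √d = [7; 14] (ℓ=1, odd), read p_1/q_1
k=0  a_k=7  p_k/q_k = 7/1
k=1  a_k=14  p_k/q_k = 99/14
→ (99, 14).  Check: 99²=9801, 50·14²=9800, difference 1.

99 14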